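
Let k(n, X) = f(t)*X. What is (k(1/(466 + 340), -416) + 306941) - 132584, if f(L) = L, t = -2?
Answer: 175189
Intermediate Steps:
k(n, X) = -2*X
(k(1/(466 + 340), -416) + 306941) - 132584 = (-2*(-416) + 306941) - 132584 = (832 + 306941) - 132584 = 307773 - 132584 = 175189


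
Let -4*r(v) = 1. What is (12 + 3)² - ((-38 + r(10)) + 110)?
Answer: 613/4 ≈ 153.25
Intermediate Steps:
r(v) = -¼ (r(v) = -¼*1 = -¼)
(12 + 3)² - ((-38 + r(10)) + 110) = (12 + 3)² - ((-38 - ¼) + 110) = 15² - (-153/4 + 110) = 225 - 1*287/4 = 225 - 287/4 = 613/4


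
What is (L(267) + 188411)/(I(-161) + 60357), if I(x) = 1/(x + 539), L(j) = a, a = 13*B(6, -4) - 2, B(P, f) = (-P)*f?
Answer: 71336538/22814947 ≈ 3.1267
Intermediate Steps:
B(P, f) = -P*f
a = 310 (a = 13*(-1*6*(-4)) - 2 = 13*24 - 2 = 312 - 2 = 310)
L(j) = 310
I(x) = 1/(539 + x)
(L(267) + 188411)/(I(-161) + 60357) = (310 + 188411)/(1/(539 - 161) + 60357) = 188721/(1/378 + 60357) = 188721/(22814947/378) = 188721*(378/22814947) = 71336538/22814947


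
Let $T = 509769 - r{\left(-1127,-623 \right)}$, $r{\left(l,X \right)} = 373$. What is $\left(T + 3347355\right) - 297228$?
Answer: $3559523$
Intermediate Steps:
$T = 509396$ ($T = 509769 - 373 = 509396$)
$\left(T + 3347355\right) - 297228 = \left(509396 + 3347355\right) - 297228 = 3856751 - 297228 = 3559523$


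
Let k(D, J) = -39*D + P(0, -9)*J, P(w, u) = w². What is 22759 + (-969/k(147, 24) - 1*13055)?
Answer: 18544667/1911 ≈ 9704.2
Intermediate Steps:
k(D, J) = -39*D (k(D, J) = -39*D + 0²*J = -39*D + 0*J = -39*D + 0 = -39*D)
22759 + (-969/k(147, 24) - 1*13055) = 22759 + (-969/((-39*147)) - 1*13055) = 22759 + (-969/(-5733) - 13055) = 22759 + (-969*(-1/5733) - 13055) = 22759 + (323/1911 - 13055) = 22759 - 24947782/1911 = 18544667/1911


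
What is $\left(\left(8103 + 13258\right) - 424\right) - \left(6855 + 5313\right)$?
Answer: $8769$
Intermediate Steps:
$\left(\left(8103 + 13258\right) - 424\right) - \left(6855 + 5313\right) = \left(21361 - 424\right) - 12168 = 20937 - 12168 = 8769$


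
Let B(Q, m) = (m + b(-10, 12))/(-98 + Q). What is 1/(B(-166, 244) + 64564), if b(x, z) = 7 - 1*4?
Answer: 264/17044649 ≈ 1.5489e-5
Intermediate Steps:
b(x, z) = 3 (b(x, z) = 7 - 4 = 3)
B(Q, m) = (3 + m)/(-98 + Q) (B(Q, m) = (m + 3)/(-98 + Q) = (3 + m)/(-98 + Q))
1/(B(-166, 244) + 64564) = 1/((3 + 244)/(-98 - 166) + 64564) = 1/(247/(-264) + 64564) = 1/(-1/264*247 + 64564) = 1/(-247/264 + 64564) = 1/(17044649/264) = 264/17044649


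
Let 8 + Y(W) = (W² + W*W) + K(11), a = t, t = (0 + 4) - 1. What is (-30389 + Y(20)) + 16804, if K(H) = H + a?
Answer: -12779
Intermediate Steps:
t = 3 (t = 4 - 1 = 3)
a = 3
K(H) = 3 + H (K(H) = H + 3 = 3 + H)
Y(W) = 6 + 2*W² (Y(W) = -8 + ((W² + W*W) + (3 + 11)) = -8 + ((W² + W²) + 14) = -8 + (2*W² + 14) = -8 + (14 + 2*W²) = 6 + 2*W²)
(-30389 + Y(20)) + 16804 = (-30389 + (6 + 2*20²)) + 16804 = (-30389 + (6 + 2*400)) + 16804 = (-30389 + (6 + 800)) + 16804 = (-30389 + 806) + 16804 = -29583 + 16804 = -12779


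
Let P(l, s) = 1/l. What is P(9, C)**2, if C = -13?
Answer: 1/81 ≈ 0.012346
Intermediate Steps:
P(9, C)**2 = (1/9)**2 = 1/81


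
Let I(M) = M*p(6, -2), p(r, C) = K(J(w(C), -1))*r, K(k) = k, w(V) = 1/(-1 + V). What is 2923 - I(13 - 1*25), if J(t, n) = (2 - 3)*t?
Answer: 2947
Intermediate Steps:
J(t, n) = -t
p(r, C) = -r/(-1 + C) (p(r, C) = (-1/(-1 + C))*r = -r/(-1 + C))
I(M) = 2*M (I(M) = M*(-1*6/(-1 - 2)) = M*(-1*6/(-3)) = M*(-1*6*(-⅓)) = M*2 = 2*M)
2923 - I(13 - 1*25) = 2923 - 2*(13 - 1*25) = 2923 - 2*(13 - 25) = 2923 - 2*(-12) = 2923 - 1*(-24) = 2923 + 24 = 2947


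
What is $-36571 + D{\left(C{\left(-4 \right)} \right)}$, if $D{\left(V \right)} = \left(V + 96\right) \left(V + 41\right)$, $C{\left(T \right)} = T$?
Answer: $-33167$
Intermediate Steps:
$D{\left(V \right)} = \left(41 + V\right) \left(96 + V\right)$ ($D{\left(V \right)} = \left(96 + V\right) \left(41 + V\right) = \left(41 + V\right) \left(96 + V\right)$)
$-36571 + D{\left(C{\left(-4 \right)} \right)} = -36571 + \left(3936 + \left(-4\right)^{2} + 137 \left(-4\right)\right) = -36571 + \left(3936 + 16 - 548\right) = -36571 + 3404 = -33167$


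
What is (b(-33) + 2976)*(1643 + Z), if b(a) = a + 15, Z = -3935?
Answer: -6779736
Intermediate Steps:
b(a) = 15 + a
(b(-33) + 2976)*(1643 + Z) = ((15 - 33) + 2976)*(1643 - 3935) = (-18 + 2976)*(-2292) = 2958*(-2292) = -6779736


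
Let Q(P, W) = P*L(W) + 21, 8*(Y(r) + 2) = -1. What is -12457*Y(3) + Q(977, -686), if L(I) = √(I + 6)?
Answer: 211937/8 + 1954*I*√170 ≈ 26492.0 + 25477.0*I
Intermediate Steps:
L(I) = √(6 + I)
Y(r) = -17/8 (Y(r) = -2 + (⅛)*(-1) = -2 - ⅛ = -17/8)
Q(P, W) = 21 + P*√(6 + W) (Q(P, W) = P*√(6 + W) + 21 = 21 + P*√(6 + W))
-12457*Y(3) + Q(977, -686) = -12457*(-17/8) + (21 + 977*√(6 - 686)) = 211769/8 + (21 + 977*√(-680)) = 211769/8 + (21 + 977*(2*I*√170)) = 211769/8 + (21 + 1954*I*√170) = 211937/8 + 1954*I*√170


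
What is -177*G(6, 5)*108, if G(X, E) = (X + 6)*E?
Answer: -1146960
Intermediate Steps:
G(X, E) = E*(6 + X) (G(X, E) = (6 + X)*E = E*(6 + X))
-177*G(6, 5)*108 = -885*(6 + 6)*108 = -885*12*108 = -177*60*108 = -10620*108 = -1146960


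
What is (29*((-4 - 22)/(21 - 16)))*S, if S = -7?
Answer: 5278/5 ≈ 1055.6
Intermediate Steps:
(29*((-4 - 22)/(21 - 16)))*S = (29*((-4 - 22)/(21 - 16)))*(-7) = (29*(-26/5))*(-7) = -754/5*(-7) = 5278/5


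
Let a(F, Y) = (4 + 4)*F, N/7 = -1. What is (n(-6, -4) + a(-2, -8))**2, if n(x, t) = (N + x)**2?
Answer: 23409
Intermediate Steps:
N = -7 (N = 7*(-1) = -7)
n(x, t) = (-7 + x)**2
a(F, Y) = 8*F
(n(-6, -4) + a(-2, -8))**2 = ((-7 - 6)**2 + 8*(-2))**2 = ((-13)**2 - 16)**2 = (169 - 16)**2 = 153**2 = 23409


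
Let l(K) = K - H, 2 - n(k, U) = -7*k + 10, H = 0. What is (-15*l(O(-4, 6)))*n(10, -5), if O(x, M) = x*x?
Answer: -14880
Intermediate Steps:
n(k, U) = -8 + 7*k (n(k, U) = 2 - (-7*k + 10) = 2 - (10 - 7*k) = 2 + (-10 + 7*k) = -8 + 7*k)
O(x, M) = x²
l(K) = K (l(K) = K - 1*0 = K + 0 = K)
(-15*l(O(-4, 6)))*n(10, -5) = (-15*(-4)²)*(-8 + 7*10) = (-15*16)*(-8 + 70) = -240*62 = -14880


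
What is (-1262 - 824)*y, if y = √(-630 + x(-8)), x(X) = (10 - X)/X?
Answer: -3129*I*√281 ≈ -52452.0*I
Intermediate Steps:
x(X) = (10 - X)/X
y = 3*I*√281/2 (y = √(-630 + (10 - 1*(-8))/(-8)) = √(-630 - (10 + 8)/8) = √(-630 - ⅛*18) = √(-630 - 9/4) = √(-2529/4) = 3*I*√281/2 ≈ 25.145*I)
(-1262 - 824)*y = (-1262 - 824)*(3*I*√281/2) = -3129*I*√281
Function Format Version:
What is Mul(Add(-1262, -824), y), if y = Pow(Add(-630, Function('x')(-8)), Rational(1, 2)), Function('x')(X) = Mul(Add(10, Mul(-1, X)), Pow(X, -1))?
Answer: Mul(-3129, I, Pow(281, Rational(1, 2))) ≈ Mul(-52452., I)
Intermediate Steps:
Function('x')(X) = Mul(Pow(X, -1), Add(10, Mul(-1, X)))
y = Mul(Rational(3, 2), I, Pow(281, Rational(1, 2))) (y = Pow(Add(-630, Mul(Pow(-8, -1), Add(10, Mul(-1, -8)))), Rational(1, 2)) = Pow(Add(-630, Mul(Rational(-1, 8), Add(10, 8))), Rational(1, 2)) = Pow(Add(-630, Mul(Rational(-1, 8), 18)), Rational(1, 2)) = Pow(Add(-630, Rational(-9, 4)), Rational(1, 2)) = Pow(Rational(-2529, 4), Rational(1, 2)) = Mul(Rational(3, 2), I, Pow(281, Rational(1, 2))) ≈ Mul(25.145, I))
Mul(Add(-1262, -824), y) = Mul(Add(-1262, -824), Mul(Rational(3, 2), I, Pow(281, Rational(1, 2)))) = Mul(-2086, Mul(Rational(3, 2), I, Pow(281, Rational(1, 2)))) = Mul(-3129, I, Pow(281, Rational(1, 2)))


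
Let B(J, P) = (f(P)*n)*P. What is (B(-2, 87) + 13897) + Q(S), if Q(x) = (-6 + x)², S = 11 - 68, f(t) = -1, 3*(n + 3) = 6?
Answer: 17953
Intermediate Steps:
n = -1 (n = -3 + (⅓)*6 = -3 + 2 = -1)
S = -57
B(J, P) = P (B(J, P) = (-1*(-1))*P = 1*P = P)
(B(-2, 87) + 13897) + Q(S) = (87 + 13897) + (-6 - 57)² = 13984 + (-63)² = 13984 + 3969 = 17953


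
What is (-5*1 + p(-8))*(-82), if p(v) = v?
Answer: 1066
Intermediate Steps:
(-5*1 + p(-8))*(-82) = (-5*1 - 8)*(-82) = (-5 - 8)*(-82) = -13*(-82) = 1066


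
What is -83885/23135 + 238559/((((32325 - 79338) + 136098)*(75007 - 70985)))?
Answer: -6010093106497/1657853498490 ≈ -3.6252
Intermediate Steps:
-83885/23135 + 238559/((((32325 - 79338) + 136098)*(75007 - 70985))) = -83885*1/23135 + 238559/(((-47013 + 136098)*4022)) = -16777/4627 + 238559/((89085*4022)) = -16777/4627 + 238559/358299870 = -6010093106497/1657853498490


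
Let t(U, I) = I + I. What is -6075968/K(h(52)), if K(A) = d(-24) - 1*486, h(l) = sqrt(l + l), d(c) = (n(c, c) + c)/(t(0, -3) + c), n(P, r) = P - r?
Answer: 15189920/1213 ≈ 12523.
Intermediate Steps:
t(U, I) = 2*I
d(c) = c/(-6 + c) (d(c) = ((c - c) + c)/(2*(-3) + c) = (0 + c)/(-6 + c) = c/(-6 + c))
h(l) = sqrt(2)*sqrt(l) (h(l) = sqrt(2*l) = sqrt(2)*sqrt(l))
K(A) = -2426/5 (K(A) = -24/(-6 - 24) - 1*486 = -24/(-30) - 486 = -24*(-1/30) - 486 = 4/5 - 486 = -2426/5)
-6075968/K(h(52)) = -6075968/(-2426/5) = -6075968*(-5/2426) = 15189920/1213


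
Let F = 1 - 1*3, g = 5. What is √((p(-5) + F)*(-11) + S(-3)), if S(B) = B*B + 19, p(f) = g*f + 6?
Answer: √259 ≈ 16.093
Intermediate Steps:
p(f) = 6 + 5*f (p(f) = 5*f + 6 = 6 + 5*f)
F = -2 (F = 1 - 3 = -2)
S(B) = 19 + B² (S(B) = B² + 19 = 19 + B²)
√((p(-5) + F)*(-11) + S(-3)) = √(((6 + 5*(-5)) - 2)*(-11) + (19 + (-3)²)) = √(((6 - 25) - 2)*(-11) + (19 + 9)) = √((-19 - 2)*(-11) + 28) = √(-21*(-11) + 28) = √(231 + 28) = √259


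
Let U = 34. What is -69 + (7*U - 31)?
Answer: 138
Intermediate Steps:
-69 + (7*U - 31) = -69 + (7*34 - 31) = -69 + (238 - 31) = -69 + 207 = 138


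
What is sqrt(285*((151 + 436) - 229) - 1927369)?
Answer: I*sqrt(1825339) ≈ 1351.1*I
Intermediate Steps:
sqrt(285*((151 + 436) - 229) - 1927369) = sqrt(285*(587 - 229) - 1927369) = sqrt(285*358 - 1927369) = sqrt(102030 - 1927369) = sqrt(-1825339) = I*sqrt(1825339)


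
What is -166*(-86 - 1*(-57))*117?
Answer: 563238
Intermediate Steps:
-166*(-86 - 1*(-57))*117 = -166*(-86 + 57)*117 = -166*(-29)*117 = 4814*117 = 563238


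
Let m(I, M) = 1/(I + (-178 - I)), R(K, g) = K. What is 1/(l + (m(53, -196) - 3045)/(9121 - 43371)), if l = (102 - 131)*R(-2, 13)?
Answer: 6096500/354139011 ≈ 0.017215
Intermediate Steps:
m(I, M) = -1/178 (m(I, M) = 1/(-178) = -1/178)
l = 58 (l = (102 - 131)*(-2) = -29*(-2) = 58)
1/(l + (m(53, -196) - 3045)/(9121 - 43371)) = 1/(58 + (-1/178 - 3045)/(9121 - 43371)) = 1/(58 - 542011/178/(-34250)) = 1/(58 - 542011/178*(-1/34250)) = 1/(58 + 542011/6096500) = 1/(354139011/6096500) = 6096500/354139011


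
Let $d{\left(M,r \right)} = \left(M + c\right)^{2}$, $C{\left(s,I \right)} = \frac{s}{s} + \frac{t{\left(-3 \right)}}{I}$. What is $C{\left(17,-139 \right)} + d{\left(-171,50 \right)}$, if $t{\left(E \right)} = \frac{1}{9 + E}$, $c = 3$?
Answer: $\frac{23539649}{834} \approx 28225.0$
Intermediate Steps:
$C{\left(s,I \right)} = 1 + \frac{1}{6 I}$ ($C{\left(s,I \right)} = \frac{s}{s} + \frac{1}{\left(9 - 3\right) I} = 1 + \frac{1}{6 I}$)
$d{\left(M,r \right)} = \left(3 + M\right)^{2}$ ($d{\left(M,r \right)} = \left(M + 3\right)^{2} = \left(3 + M\right)^{2}$)
$C{\left(17,-139 \right)} + d{\left(-171,50 \right)} = \frac{\frac{1}{6} - 139}{-139} + \left(3 - 171\right)^{2} = \left(- \frac{1}{139}\right) \left(- \frac{833}{6}\right) + \left(-168\right)^{2} = \frac{833}{834} + 28224 = \frac{23539649}{834}$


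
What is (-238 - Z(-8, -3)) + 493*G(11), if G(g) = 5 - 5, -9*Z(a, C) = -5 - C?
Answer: -2144/9 ≈ -238.22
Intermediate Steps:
Z(a, C) = 5/9 + C/9 (Z(a, C) = -(-5 - C)/9 = 5/9 + C/9)
G(g) = 0
(-238 - Z(-8, -3)) + 493*G(11) = (-238 - (5/9 + (⅑)*(-3))) + 493*0 = (-238 - (5/9 - ⅓)) + 0 = (-238 - 1*2/9) + 0 = (-238 - 2/9) + 0 = -2144/9 + 0 = -2144/9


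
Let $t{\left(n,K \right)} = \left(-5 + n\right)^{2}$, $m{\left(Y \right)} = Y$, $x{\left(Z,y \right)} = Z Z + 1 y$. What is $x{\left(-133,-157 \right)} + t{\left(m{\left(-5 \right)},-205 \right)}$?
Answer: $17632$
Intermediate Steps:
$x{\left(Z,y \right)} = y + Z^{2}$ ($x{\left(Z,y \right)} = Z^{2} + y = y + Z^{2}$)
$x{\left(-133,-157 \right)} + t{\left(m{\left(-5 \right)},-205 \right)} = \left(-157 + \left(-133\right)^{2}\right) + \left(-5 - 5\right)^{2} = \left(-157 + 17689\right) + \left(-10\right)^{2} = 17532 + 100 = 17632$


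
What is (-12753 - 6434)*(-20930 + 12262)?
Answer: 166312916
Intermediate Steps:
(-12753 - 6434)*(-20930 + 12262) = -19187*(-8668) = 166312916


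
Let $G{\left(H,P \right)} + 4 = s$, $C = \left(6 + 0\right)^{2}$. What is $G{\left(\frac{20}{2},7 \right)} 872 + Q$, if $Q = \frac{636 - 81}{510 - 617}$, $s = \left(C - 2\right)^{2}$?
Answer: $\frac{107485653}{107} \approx 1.0045 \cdot 10^{6}$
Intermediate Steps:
$C = 36$ ($C = 6^{2} = 36$)
$s = 1156$ ($s = \left(36 - 2\right)^{2} = 34^{2} = 1156$)
$G{\left(H,P \right)} = 1152$ ($G{\left(H,P \right)} = -4 + 1156 = 1152$)
$Q = - \frac{555}{107}$ ($Q = \frac{555}{-107} = 555 \left(- \frac{1}{107}\right) = - \frac{555}{107} \approx -5.1869$)
$G{\left(\frac{20}{2},7 \right)} 872 + Q = 1152 \cdot 872 - \frac{555}{107} = 1004544 - \frac{555}{107} = \frac{107485653}{107}$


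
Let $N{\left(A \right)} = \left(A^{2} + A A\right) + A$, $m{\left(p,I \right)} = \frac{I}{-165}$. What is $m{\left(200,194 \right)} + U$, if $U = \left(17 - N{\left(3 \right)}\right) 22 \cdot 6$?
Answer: $- \frac{87314}{165} \approx -529.18$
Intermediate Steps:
$m{\left(p,I \right)} = - \frac{I}{165}$ ($m{\left(p,I \right)} = I \left(- \frac{1}{165}\right) = - \frac{I}{165}$)
$N{\left(A \right)} = A + 2 A^{2}$ ($N{\left(A \right)} = \left(A^{2} + A^{2}\right) + A = 2 A^{2} + A = A + 2 A^{2}$)
$U = -528$ ($U = \left(17 - 3 \left(1 + 2 \cdot 3\right)\right) 22 \cdot 6 = \left(17 - 3 \left(1 + 6\right)\right) 22 \cdot 6 = \left(17 - 3 \cdot 7\right) 22 \cdot 6 = \left(17 - 21\right) 22 \cdot 6 = \left(-4\right) 22 \cdot 6 = \left(-88\right) 6 = -528$)
$m{\left(200,194 \right)} + U = \left(- \frac{1}{165}\right) 194 - 528 = - \frac{194}{165} - 528 = - \frac{87314}{165}$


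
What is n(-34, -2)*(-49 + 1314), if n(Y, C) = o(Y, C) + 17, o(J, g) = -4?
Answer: 16445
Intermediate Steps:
n(Y, C) = 13 (n(Y, C) = -4 + 17 = 13)
n(-34, -2)*(-49 + 1314) = 13*(-49 + 1314) = 13*1265 = 16445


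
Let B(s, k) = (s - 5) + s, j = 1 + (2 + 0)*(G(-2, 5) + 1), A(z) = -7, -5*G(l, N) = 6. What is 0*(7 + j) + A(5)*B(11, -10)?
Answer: -119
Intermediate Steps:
G(l, N) = -6/5 (G(l, N) = -⅕*6 = -6/5)
j = ⅗ (j = 1 + (2 + 0)*(-6/5 + 1) = 1 + 2*(-⅕) = 1 - ⅖ = ⅗ ≈ 0.60000)
B(s, k) = -5 + 2*s (B(s, k) = (-5 + s) + s = -5 + 2*s)
0*(7 + j) + A(5)*B(11, -10) = 0*(7 + ⅗) - 7*(-5 + 2*11) = 0*(38/5) - 7*(-5 + 22) = 0 - 7*17 = 0 - 119 = -119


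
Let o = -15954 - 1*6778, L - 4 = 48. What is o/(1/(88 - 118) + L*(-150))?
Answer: 681960/234001 ≈ 2.9143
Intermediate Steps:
L = 52 (L = 4 + 48 = 52)
o = -22732 (o = -15954 - 6778 = -22732)
o/(1/(88 - 118) + L*(-150)) = -22732/(1/(88 - 118) + 52*(-150)) = -22732/(1/(-30) - 7800) = -22732/(-1/30 - 7800) = -22732/(-234001/30) = -22732*(-30/234001) = 681960/234001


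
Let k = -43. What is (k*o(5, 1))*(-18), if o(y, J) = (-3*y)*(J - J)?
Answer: 0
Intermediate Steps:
o(y, J) = 0 (o(y, J) = -3*y*0 = 0)
(k*o(5, 1))*(-18) = -43*0*(-18) = 0*(-18) = 0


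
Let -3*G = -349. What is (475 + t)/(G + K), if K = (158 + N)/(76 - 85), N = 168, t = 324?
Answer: 7191/721 ≈ 9.9736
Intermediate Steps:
G = 349/3 (G = -⅓*(-349) = 349/3 ≈ 116.33)
K = -326/9 (K = (158 + 168)/(76 - 85) = 326/(-9) = 326*(-⅑) = -326/9 ≈ -36.222)
(475 + t)/(G + K) = (475 + 324)/(349/3 - 326/9) = 799/(721/9) = 799*(9/721) = 7191/721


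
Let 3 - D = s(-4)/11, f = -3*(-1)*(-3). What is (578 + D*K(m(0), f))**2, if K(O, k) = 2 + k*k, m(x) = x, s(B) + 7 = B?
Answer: 828100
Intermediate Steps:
s(B) = -7 + B
f = -9 (f = 3*(-3) = -9)
K(O, k) = 2 + k**2
D = 4 (D = 3 - (-7 - 4)/11 = 3 - (-11)/11 = 3 - 1*(-1) = 3 + 1 = 4)
(578 + D*K(m(0), f))**2 = (578 + 4*(2 + (-9)**2))**2 = (578 + 4*(2 + 81))**2 = (578 + 4*83)**2 = (578 + 332)**2 = 910**2 = 828100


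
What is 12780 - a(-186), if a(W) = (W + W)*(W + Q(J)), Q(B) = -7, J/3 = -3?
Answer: -59016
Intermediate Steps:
J = -9 (J = 3*(-3) = -9)
a(W) = 2*W*(-7 + W) (a(W) = (W + W)*(W - 7) = (2*W)*(-7 + W) = 2*W*(-7 + W))
12780 - a(-186) = 12780 - 2*(-186)*(-7 - 186) = 12780 - 2*(-186)*(-193) = 12780 - 1*71796 = 12780 - 71796 = -59016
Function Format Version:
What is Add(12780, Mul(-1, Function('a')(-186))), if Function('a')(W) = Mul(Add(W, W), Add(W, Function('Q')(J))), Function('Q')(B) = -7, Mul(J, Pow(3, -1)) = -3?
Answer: -59016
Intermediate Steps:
J = -9 (J = Mul(3, -3) = -9)
Function('a')(W) = Mul(2, W, Add(-7, W)) (Function('a')(W) = Mul(Add(W, W), Add(W, -7)) = Mul(Mul(2, W), Add(-7, W)) = Mul(2, W, Add(-7, W)))
Add(12780, Mul(-1, Function('a')(-186))) = Add(12780, Mul(-1, Mul(2, -186, Add(-7, -186)))) = Add(12780, Mul(-1, Mul(2, -186, -193))) = Add(12780, Mul(-1, 71796)) = Add(12780, -71796) = -59016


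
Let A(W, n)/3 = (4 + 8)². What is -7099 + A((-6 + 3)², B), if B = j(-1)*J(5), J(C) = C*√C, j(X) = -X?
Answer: -6667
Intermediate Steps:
J(C) = C^(3/2)
B = 5*√5 (B = (-1*(-1))*5^(3/2) = 1*(5*√5) = 5*√5 ≈ 11.180)
A(W, n) = 432 (A(W, n) = 3*(4 + 8)² = 3*12² = 3*144 = 432)
-7099 + A((-6 + 3)², B) = -7099 + 432 = -6667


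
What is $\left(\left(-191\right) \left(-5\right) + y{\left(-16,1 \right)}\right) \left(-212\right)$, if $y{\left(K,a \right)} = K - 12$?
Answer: $-196524$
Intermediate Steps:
$y{\left(K,a \right)} = -12 + K$ ($y{\left(K,a \right)} = K - 12 = -12 + K$)
$\left(\left(-191\right) \left(-5\right) + y{\left(-16,1 \right)}\right) \left(-212\right) = \left(\left(-191\right) \left(-5\right) - 28\right) \left(-212\right) = \left(955 - 28\right) \left(-212\right) = 927 \left(-212\right) = -196524$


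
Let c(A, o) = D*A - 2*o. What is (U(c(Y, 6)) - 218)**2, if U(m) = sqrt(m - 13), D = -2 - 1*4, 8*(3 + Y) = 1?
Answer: (436 - I*sqrt(31))**2/4 ≈ 47516.0 - 1213.8*I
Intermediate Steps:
Y = -23/8 (Y = -3 + (1/8)*1 = -3 + 1/8 = -23/8 ≈ -2.8750)
D = -6 (D = -2 - 4 = -6)
c(A, o) = -6*A - 2*o
U(m) = sqrt(-13 + m)
(U(c(Y, 6)) - 218)**2 = (sqrt(-13 + (-6*(-23/8) - 2*6)) - 218)**2 = (sqrt(-13 + (69/4 - 12)) - 218)**2 = (sqrt(-13 + 21/4) - 218)**2 = (sqrt(-31/4) - 218)**2 = (I*sqrt(31)/2 - 218)**2 = (-218 + I*sqrt(31)/2)**2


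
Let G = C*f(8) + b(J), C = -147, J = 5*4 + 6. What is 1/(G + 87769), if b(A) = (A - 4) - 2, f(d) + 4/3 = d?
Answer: 1/86809 ≈ 1.1520e-5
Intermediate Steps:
f(d) = -4/3 + d
J = 26 (J = 20 + 6 = 26)
b(A) = -6 + A (b(A) = (-4 + A) - 2 = -6 + A)
G = -960 (G = -147*(-4/3 + 8) + (-6 + 26) = -147*20/3 + 20 = -980 + 20 = -960)
1/(G + 87769) = 1/(-960 + 87769) = 1/86809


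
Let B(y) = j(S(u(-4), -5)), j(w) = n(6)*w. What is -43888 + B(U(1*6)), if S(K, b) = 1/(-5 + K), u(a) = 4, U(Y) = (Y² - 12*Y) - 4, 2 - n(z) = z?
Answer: -43884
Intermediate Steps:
n(z) = 2 - z
U(Y) = -4 + Y² - 12*Y
j(w) = -4*w (j(w) = (2 - 1*6)*w = (2 - 6)*w = -4*w)
B(y) = 4 (B(y) = -4/(-5 + 4) = -4/(-1) = -4*(-1) = 4)
-43888 + B(U(1*6)) = -43888 + 4 = -43884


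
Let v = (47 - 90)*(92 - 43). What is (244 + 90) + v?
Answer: -1773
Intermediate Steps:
v = -2107 (v = -43*49 = -2107)
(244 + 90) + v = (244 + 90) - 2107 = 334 - 2107 = -1773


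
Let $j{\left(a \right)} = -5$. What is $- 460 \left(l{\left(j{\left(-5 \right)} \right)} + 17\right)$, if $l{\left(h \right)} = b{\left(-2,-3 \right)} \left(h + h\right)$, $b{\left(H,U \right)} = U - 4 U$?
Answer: $33580$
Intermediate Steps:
$b{\left(H,U \right)} = - 3 U$
$l{\left(h \right)} = 18 h$ ($l{\left(h \right)} = \left(-3\right) \left(-3\right) \left(h + h\right) = 9 \cdot 2 h = 18 h$)
$- 460 \left(l{\left(j{\left(-5 \right)} \right)} + 17\right) = - 460 \left(18 \left(-5\right) + 17\right) = - 460 \left(-90 + 17\right) = \left(-460\right) \left(-73\right) = 33580$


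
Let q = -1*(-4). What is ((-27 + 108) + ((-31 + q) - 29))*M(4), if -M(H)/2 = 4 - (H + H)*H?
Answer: 1400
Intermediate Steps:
q = 4
M(H) = -8 + 4*H**2 (M(H) = -2*(4 - (H + H)*H) = -2*(4 - 2*H*H) = -2*(4 - 2*H**2) = -8 + 4*H**2)
((-27 + 108) + ((-31 + q) - 29))*M(4) = ((-27 + 108) + ((-31 + 4) - 29))*(-8 + 4*4**2) = (81 + (-27 - 29))*(-8 + 4*16) = (81 - 56)*(-8 + 64) = 25*56 = 1400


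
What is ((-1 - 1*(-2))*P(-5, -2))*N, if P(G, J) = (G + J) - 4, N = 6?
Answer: -66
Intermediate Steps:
P(G, J) = -4 + G + J
((-1 - 1*(-2))*P(-5, -2))*N = ((-1 - 1*(-2))*(-4 - 5 - 2))*6 = ((-1 + 2)*(-11))*6 = (1*(-11))*6 = -11*6 = -66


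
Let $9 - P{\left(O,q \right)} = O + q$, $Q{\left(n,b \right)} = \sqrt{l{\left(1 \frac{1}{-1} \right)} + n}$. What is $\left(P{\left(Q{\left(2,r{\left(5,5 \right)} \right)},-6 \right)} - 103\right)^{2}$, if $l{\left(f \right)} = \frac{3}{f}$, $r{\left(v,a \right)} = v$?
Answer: $\left(88 + i\right)^{2} \approx 7743.0 + 176.0 i$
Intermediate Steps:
$Q{\left(n,b \right)} = \sqrt{-3 + n}$ ($Q{\left(n,b \right)} = \sqrt{\frac{3}{1 \frac{1}{-1}} + n} = \sqrt{\frac{3}{1 \left(-1\right)} + n} = \sqrt{\frac{3}{-1} + n} = \sqrt{3 \left(-1\right) + n} = \sqrt{-3 + n}$)
$P{\left(O,q \right)} = 9 - O - q$ ($P{\left(O,q \right)} = 9 - \left(O + q\right) = 9 - O - q$)
$\left(P{\left(Q{\left(2,r{\left(5,5 \right)} \right)},-6 \right)} - 103\right)^{2} = \left(\left(9 - \sqrt{-3 + 2} - -6\right) - 103\right)^{2} = \left(\left(9 - \sqrt{-1} + 6\right) - 103\right)^{2} = \left(\left(9 - i + 6\right) - 103\right)^{2} = \left(\left(15 - i\right) - 103\right)^{2} = \left(-88 - i\right)^{2}$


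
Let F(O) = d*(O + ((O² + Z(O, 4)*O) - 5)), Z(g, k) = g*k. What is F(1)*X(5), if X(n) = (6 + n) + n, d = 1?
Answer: 16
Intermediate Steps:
X(n) = 6 + 2*n
F(O) = -5 + O + 5*O² (F(O) = 1*(O + ((O² + (O*4)*O) - 5)) = 1*(O + ((O² + (4*O)*O) - 5)) = 1*(O + ((O² + 4*O²) - 5)) = 1*(O + (5*O² - 5)) = 1*(O + (-5 + 5*O²)) = 1*(-5 + O + 5*O²) = -5 + O + 5*O²)
F(1)*X(5) = (-5 + 1 + 5*1²)*(6 + 2*5) = (-5 + 1 + 5*1)*(6 + 10) = (-5 + 1 + 5)*16 = 1*16 = 16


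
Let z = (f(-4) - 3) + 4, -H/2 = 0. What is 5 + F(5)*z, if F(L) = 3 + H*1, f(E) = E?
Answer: -4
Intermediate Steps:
H = 0 (H = -2*0 = 0)
z = -3 (z = (-4 - 3) + 4 = -7 + 4 = -3)
F(L) = 3 (F(L) = 3 + 0*1 = 3 + 0 = 3)
5 + F(5)*z = 5 + 3*(-3) = 5 - 9 = -4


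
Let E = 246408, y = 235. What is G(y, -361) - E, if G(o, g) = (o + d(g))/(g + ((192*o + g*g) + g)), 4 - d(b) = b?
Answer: -43052158752/174719 ≈ -2.4641e+5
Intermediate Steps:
d(b) = 4 - b
G(o, g) = (4 + o - g)/(g² + 2*g + 192*o) (G(o, g) = (o + (4 - g))/(g + ((192*o + g*g) + g)) = (4 + o - g)/(g + ((192*o + g²) + g)) = (4 + o - g)/(g + ((g² + 192*o) + g)) = (4 + o - g)/(g + (g + g² + 192*o)) = (4 + o - g)/(g² + 2*g + 192*o))
G(y, -361) - E = (4 + 235 - 1*(-361))/((-361)² + 2*(-361) + 192*235) - 1*246408 = (4 + 235 + 361)/(130321 - 722 + 45120) - 246408 = 600/174719 - 246408 = -43052158752/174719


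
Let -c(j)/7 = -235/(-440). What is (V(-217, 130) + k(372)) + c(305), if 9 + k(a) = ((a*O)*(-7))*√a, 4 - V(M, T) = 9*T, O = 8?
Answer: -103729/88 - 41664*√93 ≈ -4.0297e+5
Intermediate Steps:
V(M, T) = 4 - 9*T
c(j) = -329/88 (c(j) = -(-1645)/(-440) = -(-1645)*(-1)/440 = -7*47/88 = -329/88)
k(a) = -9 - 56*a^(3/2) (k(a) = -9 + ((a*8)*(-7))*√a = -9 + ((8*a)*(-7))*√a = -9 + (-56*a)*√a = -9 - 56*a^(3/2))
(V(-217, 130) + k(372)) + c(305) = ((4 - 9*130) + (-9 - 41664*√93)) - 329/88 = ((4 - 1170) + (-9 - 41664*√93)) - 329/88 = (-1166 + (-9 - 41664*√93)) - 329/88 = (-1175 - 41664*√93) - 329/88 = -103729/88 - 41664*√93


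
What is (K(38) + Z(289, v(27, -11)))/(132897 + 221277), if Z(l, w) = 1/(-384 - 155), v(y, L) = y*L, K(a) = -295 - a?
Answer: -89744/95449893 ≈ -0.00094022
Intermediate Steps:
v(y, L) = L*y
Z(l, w) = -1/539 (Z(l, w) = 1/(-539) = -1/539)
(K(38) + Z(289, v(27, -11)))/(132897 + 221277) = ((-295 - 1*38) - 1/539)/(132897 + 221277) = ((-295 - 38) - 1/539)/354174 = (-333 - 1/539)*(1/354174) = -179488/539*1/354174 = -89744/95449893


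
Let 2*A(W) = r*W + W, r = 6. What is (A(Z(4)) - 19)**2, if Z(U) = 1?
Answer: 961/4 ≈ 240.25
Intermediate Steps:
A(W) = 7*W/2 (A(W) = (6*W + W)/2 = (7*W)/2 = 7*W/2)
(A(Z(4)) - 19)**2 = ((7/2)*1 - 19)**2 = (7/2 - 19)**2 = (-31/2)**2 = 961/4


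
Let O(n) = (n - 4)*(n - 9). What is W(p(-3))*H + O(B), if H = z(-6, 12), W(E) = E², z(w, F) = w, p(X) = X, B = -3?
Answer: 30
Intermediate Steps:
H = -6
O(n) = (-9 + n)*(-4 + n) (O(n) = (-4 + n)*(-9 + n) = (-9 + n)*(-4 + n))
W(p(-3))*H + O(B) = (-3)²*(-6) + (36 + (-3)² - 13*(-3)) = 9*(-6) + (36 + 9 + 39) = -54 + 84 = 30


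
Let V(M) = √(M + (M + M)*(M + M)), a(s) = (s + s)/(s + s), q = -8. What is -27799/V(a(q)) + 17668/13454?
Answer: 1262/961 - 27799*√5/5 ≈ -12431.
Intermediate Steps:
a(s) = 1 (a(s) = (2*s)/((2*s)) = (2*s)*(1/(2*s)) = 1)
V(M) = √(M + 4*M²) (V(M) = √(M + (2*M)*(2*M)) = √(M + 4*M²))
-27799/V(a(q)) + 17668/13454 = -27799/√(1 + 4*1) + 17668/13454 = -27799/√(1 + 4) + 17668*(1/13454) = -27799*√5/5 + 1262/961 = 1262/961 - 27799*√5/5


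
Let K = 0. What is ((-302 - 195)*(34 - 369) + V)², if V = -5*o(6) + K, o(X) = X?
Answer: 27710596225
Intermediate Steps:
V = -30 (V = -5*6 + 0 = -30 + 0 = -30)
((-302 - 195)*(34 - 369) + V)² = ((-302 - 195)*(34 - 369) - 30)² = (-497*(-335) - 30)² = (166495 - 30)² = 166465² = 27710596225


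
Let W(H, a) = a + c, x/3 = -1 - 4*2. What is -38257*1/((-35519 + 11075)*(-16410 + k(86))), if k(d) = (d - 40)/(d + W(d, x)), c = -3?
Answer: -38257/401105961 ≈ -9.5379e-5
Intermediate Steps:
x = -27 (x = 3*(-1 - 4*2) = 3*(-1 - 8) = 3*(-9) = -27)
W(H, a) = -3 + a (W(H, a) = a - 3 = -3 + a)
k(d) = (-40 + d)/(-30 + d) (k(d) = (d - 40)/(d + (-3 - 27)) = (-40 + d)/(d - 30) = (-40 + d)/(-30 + d))
-38257*1/((-35519 + 11075)*(-16410 + k(86))) = -38257*1/((-35519 + 11075)*(-16410 + (-40 + 86)/(-30 + 86))) = -38257*(-1/(24444*(-16410 + 46/56))) = -38257*(-1/(24444*(-16410 + (1/56)*46))) = -38257*(-1/(24444*(-16410 + 23/28))) = -38257/((-24444*(-459457/28))) = -38257/401105961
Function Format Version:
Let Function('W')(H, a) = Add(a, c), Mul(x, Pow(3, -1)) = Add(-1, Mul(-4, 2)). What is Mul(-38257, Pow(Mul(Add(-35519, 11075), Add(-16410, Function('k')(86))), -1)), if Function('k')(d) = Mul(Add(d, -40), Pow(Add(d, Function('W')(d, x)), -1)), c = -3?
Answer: Rational(-38257, 401105961) ≈ -9.5379e-5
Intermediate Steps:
x = -27 (x = Mul(3, Add(-1, Mul(-4, 2))) = Mul(3, Add(-1, -8)) = Mul(3, -9) = -27)
Function('W')(H, a) = Add(-3, a) (Function('W')(H, a) = Add(a, -3) = Add(-3, a))
Function('k')(d) = Mul(Pow(Add(-30, d), -1), Add(-40, d)) (Function('k')(d) = Mul(Add(d, -40), Pow(Add(d, Add(-3, -27)), -1)) = Mul(Add(-40, d), Pow(Add(d, -30), -1)) = Mul(Add(-40, d), Pow(Add(-30, d), -1)) = Mul(Pow(Add(-30, d), -1), Add(-40, d)))
Mul(-38257, Pow(Mul(Add(-35519, 11075), Add(-16410, Function('k')(86))), -1)) = Mul(-38257, Pow(Mul(Add(-35519, 11075), Add(-16410, Mul(Pow(Add(-30, 86), -1), Add(-40, 86)))), -1)) = Mul(-38257, Pow(Mul(-24444, Add(-16410, Mul(Pow(56, -1), 46))), -1)) = Mul(-38257, Pow(Mul(-24444, Add(-16410, Mul(Rational(1, 56), 46))), -1)) = Mul(-38257, Pow(Mul(-24444, Add(-16410, Rational(23, 28))), -1)) = Mul(-38257, Pow(Mul(-24444, Rational(-459457, 28)), -1)) = Mul(-38257, Pow(401105961, -1)) = Mul(-38257, Rational(1, 401105961)) = Rational(-38257, 401105961)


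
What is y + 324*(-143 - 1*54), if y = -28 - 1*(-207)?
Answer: -63649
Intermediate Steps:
y = 179 (y = -28 + 207 = 179)
y + 324*(-143 - 1*54) = 179 + 324*(-143 - 1*54) = 179 + 324*(-143 - 54) = 179 + 324*(-197) = 179 - 63828 = -63649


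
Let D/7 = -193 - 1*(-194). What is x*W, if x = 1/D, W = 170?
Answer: 170/7 ≈ 24.286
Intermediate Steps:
D = 7 (D = 7*(-193 - 1*(-194)) = 7*(-193 + 194) = 7*1 = 7)
x = ⅐ (x = 1/7 = ⅐ ≈ 0.14286)
x*W = (⅐)*170 = 170/7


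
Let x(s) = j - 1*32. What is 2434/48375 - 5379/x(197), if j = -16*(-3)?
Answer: -260170181/774000 ≈ -336.14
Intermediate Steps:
j = 48
x(s) = 16 (x(s) = 48 - 1*32 = 48 - 32 = 16)
2434/48375 - 5379/x(197) = 2434/48375 - 5379/16 = -260170181/774000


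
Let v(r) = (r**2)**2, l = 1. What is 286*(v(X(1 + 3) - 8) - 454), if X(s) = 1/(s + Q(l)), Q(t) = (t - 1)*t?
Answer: 115443471/128 ≈ 9.0190e+5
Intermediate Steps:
Q(t) = t*(-1 + t) (Q(t) = (-1 + t)*t = t*(-1 + t))
X(s) = 1/s (X(s) = 1/(s + 1*(-1 + 1)) = 1/(s + 1*0) = 1/(s + 0) = 1/s)
v(r) = r**4
286*(v(X(1 + 3) - 8) - 454) = 286*((1/(1 + 3) - 8)**4 - 454) = 286*((1/4 - 8)**4 - 454) = 286*((-31/4)**4 - 454) = 286*(923521/256 - 454) = 286*(807297/256) = 115443471/128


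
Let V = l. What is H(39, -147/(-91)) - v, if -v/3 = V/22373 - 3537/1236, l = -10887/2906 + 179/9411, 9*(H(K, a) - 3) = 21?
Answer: -409910564791001/126044188458708 ≈ -3.2521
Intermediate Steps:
H(K, a) = 16/3 (H(K, a) = 3 + (1/9)*21 = 3 + 7/3 = 16/3)
l = -101937383/27348366 (l = -10887*1/2906 + 179*(1/9411) = -10887/2906 + 179/9411 = -101937383/27348366 ≈ -3.7274)
V = -101937383/27348366 ≈ -3.7274
v = 360715412190259/42014729486236 (v = -3*(-101937383/27348366/22373 - 3537/1236) = -3*(-101937383/27348366*1/22373 - 3537*1/1236) = -3*(-101937383/611864992518 - 1179/412) = -3*(-360715412190259/126044188458708) = 360715412190259/42014729486236 ≈ 8.5854)
H(39, -147/(-91)) - v = 16/3 - 1*360715412190259/42014729486236 = 16/3 - 360715412190259/42014729486236 = -409910564791001/126044188458708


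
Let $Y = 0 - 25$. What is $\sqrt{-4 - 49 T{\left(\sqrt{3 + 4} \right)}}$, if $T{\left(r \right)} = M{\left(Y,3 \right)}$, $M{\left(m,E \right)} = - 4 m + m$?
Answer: $i \sqrt{3679} \approx 60.655 i$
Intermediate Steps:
$Y = -25$ ($Y = 0 - 25 = -25$)
$M{\left(m,E \right)} = - 3 m$
$T{\left(r \right)} = 75$ ($T{\left(r \right)} = \left(-3\right) \left(-25\right) = 75$)
$\sqrt{-4 - 49 T{\left(\sqrt{3 + 4} \right)}} = \sqrt{-4 - 3675} = \sqrt{-3679} = i \sqrt{3679}$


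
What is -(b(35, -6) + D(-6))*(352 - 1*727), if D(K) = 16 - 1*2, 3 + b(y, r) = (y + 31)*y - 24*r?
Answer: 924375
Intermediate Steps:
b(y, r) = -3 - 24*r + y*(31 + y) (b(y, r) = -3 + ((y + 31)*y - 24*r) = -3 + ((31 + y)*y - 24*r) = -3 + (y*(31 + y) - 24*r) = -3 + (-24*r + y*(31 + y)) = -3 - 24*r + y*(31 + y))
D(K) = 14 (D(K) = 16 - 2 = 14)
-(b(35, -6) + D(-6))*(352 - 1*727) = -((-3 + 35² - 24*(-6) + 31*35) + 14)*(352 - 1*727) = -((-3 + 1225 + 144 + 1085) + 14)*(352 - 727) = -(2451 + 14)*(-375) = -2465*(-375) = -1*(-924375) = 924375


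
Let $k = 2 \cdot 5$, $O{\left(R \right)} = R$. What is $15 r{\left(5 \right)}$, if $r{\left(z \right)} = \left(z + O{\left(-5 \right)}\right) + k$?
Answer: $150$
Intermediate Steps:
$k = 10$
$r{\left(z \right)} = 5 + z$ ($r{\left(z \right)} = \left(z - 5\right) + 10 = \left(-5 + z\right) + 10 = 5 + z$)
$15 r{\left(5 \right)} = 15 \left(5 + 5\right) = 15 \cdot 10 = 150$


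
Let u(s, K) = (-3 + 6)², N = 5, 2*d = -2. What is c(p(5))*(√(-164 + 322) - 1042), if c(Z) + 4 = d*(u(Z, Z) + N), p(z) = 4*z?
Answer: 18756 - 18*√158 ≈ 18530.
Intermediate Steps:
d = -1 (d = (½)*(-2) = -1)
u(s, K) = 9 (u(s, K) = 3² = 9)
c(Z) = -18 (c(Z) = -4 - (9 + 5) = -4 - 1*14 = -4 - 14 = -18)
c(p(5))*(√(-164 + 322) - 1042) = -18*(√(-164 + 322) - 1042) = -18*(√158 - 1042) = -18*(-1042 + √158) = 18756 - 18*√158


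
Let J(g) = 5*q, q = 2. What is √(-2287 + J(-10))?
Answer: 3*I*√253 ≈ 47.718*I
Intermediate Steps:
J(g) = 10 (J(g) = 5*2 = 10)
√(-2287 + J(-10)) = √(-2287 + 10) = √(-2277) = 3*I*√253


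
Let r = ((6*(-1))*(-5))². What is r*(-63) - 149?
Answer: -56849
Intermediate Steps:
r = 900 (r = (-6*(-5))² = 30² = 900)
r*(-63) - 149 = 900*(-63) - 149 = -56700 - 149 = -56849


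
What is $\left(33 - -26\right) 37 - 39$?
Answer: $2144$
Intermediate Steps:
$\left(33 - -26\right) 37 - 39 = \left(33 + 26\right) 37 - 39 = 59 \cdot 37 - 39 = 2183 - 39 = 2144$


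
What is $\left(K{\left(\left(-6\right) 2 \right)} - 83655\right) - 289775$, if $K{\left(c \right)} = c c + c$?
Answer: $-373298$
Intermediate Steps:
$K{\left(c \right)} = c + c^{2}$ ($K{\left(c \right)} = c^{2} + c = c + c^{2}$)
$\left(K{\left(\left(-6\right) 2 \right)} - 83655\right) - 289775 = \left(\left(-6\right) 2 \left(1 - 12\right) - 83655\right) - 289775 = \left(- 12 \left(1 - 12\right) - 83655\right) - 289775 = \left(\left(-12\right) \left(-11\right) - 83655\right) - 289775 = \left(132 - 83655\right) - 289775 = -83523 - 289775 = -373298$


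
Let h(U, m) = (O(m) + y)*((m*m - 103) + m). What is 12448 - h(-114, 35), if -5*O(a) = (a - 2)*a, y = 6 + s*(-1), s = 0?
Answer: 272773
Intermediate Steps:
y = 6 (y = 6 + 0*(-1) = 6 + 0 = 6)
O(a) = -a*(-2 + a)/5 (O(a) = -(a - 2)*a/5 = -(-2 + a)*a/5 = -a*(-2 + a)/5)
h(U, m) = (6 + m*(2 - m)/5)*(-103 + m + m²) (h(U, m) = (m*(2 - m)/5 + 6)*((m*m - 103) + m) = (6 + m*(2 - m)/5)*((m² - 103) + m) = (6 + m*(2 - m)/5)*((-103 + m²) + m) = (6 + m*(2 - m)/5)*(-103 + m + m²))
12448 - h(-114, 35) = 12448 - (-618 + 27*35² - 176/5*35 - ⅕*35⁴ + (⅕)*35³) = 12448 - (-618 + 27*1225 - 1232 - ⅕*1500625 + (⅕)*42875) = 12448 - (-618 + 33075 - 1232 - 300125 + 8575) = 12448 - 1*(-260325) = 12448 + 260325 = 272773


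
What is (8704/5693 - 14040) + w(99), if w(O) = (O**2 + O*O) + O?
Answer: 32236777/5693 ≈ 5662.5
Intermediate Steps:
w(O) = O + 2*O**2 (w(O) = (O**2 + O**2) + O = 2*O**2 + O = O + 2*O**2)
(8704/5693 - 14040) + w(99) = (8704/5693 - 14040) + 99*(1 + 2*99) = (8704*(1/5693) - 14040) + 99*(1 + 198) = (8704/5693 - 14040) + 99*199 = -79921016/5693 + 19701 = 32236777/5693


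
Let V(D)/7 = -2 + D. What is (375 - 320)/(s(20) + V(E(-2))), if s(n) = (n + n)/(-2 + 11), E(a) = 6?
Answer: 495/292 ≈ 1.6952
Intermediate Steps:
s(n) = 2*n/9 (s(n) = (2*n)/9 = (2*n)*(⅑) = 2*n/9)
V(D) = -14 + 7*D (V(D) = 7*(-2 + D) = -14 + 7*D)
(375 - 320)/(s(20) + V(E(-2))) = (375 - 320)/((2/9)*20 + (-14 + 7*6)) = 55/(40/9 + (-14 + 42)) = 55/(40/9 + 28) = 55/(292/9) = 55*(9/292) = 495/292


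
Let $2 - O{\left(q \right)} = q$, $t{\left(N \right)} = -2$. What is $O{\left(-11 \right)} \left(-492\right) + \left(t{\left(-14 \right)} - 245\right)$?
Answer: $-6643$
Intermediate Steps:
$O{\left(q \right)} = 2 - q$
$O{\left(-11 \right)} \left(-492\right) + \left(t{\left(-14 \right)} - 245\right) = \left(2 - -11\right) \left(-492\right) - 247 = \left(2 + 11\right) \left(-492\right) - 247 = 13 \left(-492\right) - 247 = -6396 - 247 = -6643$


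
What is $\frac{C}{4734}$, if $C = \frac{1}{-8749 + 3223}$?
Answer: $- \frac{1}{26160084} \approx -3.8226 \cdot 10^{-8}$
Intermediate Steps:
$C = - \frac{1}{5526}$ ($C = \frac{1}{-5526} = - \frac{1}{5526} \approx -0.00018096$)
$\frac{C}{4734} = - \frac{1}{5526 \cdot 4734} = \left(- \frac{1}{5526}\right) \frac{1}{4734} = - \frac{1}{26160084}$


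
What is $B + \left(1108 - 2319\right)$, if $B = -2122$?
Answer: $-3333$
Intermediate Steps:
$B + \left(1108 - 2319\right) = -2122 + \left(1108 - 2319\right) = -2122 - 1211 = -3333$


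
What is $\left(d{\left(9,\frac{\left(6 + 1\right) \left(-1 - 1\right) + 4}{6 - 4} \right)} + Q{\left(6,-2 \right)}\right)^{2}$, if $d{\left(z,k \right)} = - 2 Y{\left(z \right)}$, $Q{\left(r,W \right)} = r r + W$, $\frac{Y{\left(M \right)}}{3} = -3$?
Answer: $2704$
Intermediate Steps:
$Y{\left(M \right)} = -9$ ($Y{\left(M \right)} = 3 \left(-3\right) = -9$)
$Q{\left(r,W \right)} = W + r^{2}$ ($Q{\left(r,W \right)} = r^{2} + W = W + r^{2}$)
$d{\left(z,k \right)} = 18$ ($d{\left(z,k \right)} = \left(-2\right) \left(-9\right) = 18$)
$\left(d{\left(9,\frac{\left(6 + 1\right) \left(-1 - 1\right) + 4}{6 - 4} \right)} + Q{\left(6,-2 \right)}\right)^{2} = \left(18 - \left(2 - 6^{2}\right)\right)^{2} = \left(18 + \left(-2 + 36\right)\right)^{2} = \left(18 + 34\right)^{2} = 52^{2} = 2704$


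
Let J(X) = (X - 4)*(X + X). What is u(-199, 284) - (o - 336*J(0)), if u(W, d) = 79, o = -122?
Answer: 201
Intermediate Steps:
J(X) = 2*X*(-4 + X) (J(X) = (-4 + X)*(2*X) = 2*X*(-4 + X))
u(-199, 284) - (o - 336*J(0)) = 79 - (-122 - 672*0*(-4 + 0)) = 79 - (-122 - 672*0*(-4)) = 79 - (-122 - 336*0) = 79 - (-122 + 0) = 79 - 1*(-122) = 79 + 122 = 201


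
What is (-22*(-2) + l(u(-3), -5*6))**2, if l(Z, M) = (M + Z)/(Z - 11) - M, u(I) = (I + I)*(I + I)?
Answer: 3444736/625 ≈ 5511.6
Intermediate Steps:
u(I) = 4*I**2 (u(I) = (2*I)*(2*I) = 4*I**2)
l(Z, M) = -M + (M + Z)/(-11 + Z) (l(Z, M) = (M + Z)/(-11 + Z) - M = -M + (M + Z)/(-11 + Z))
(-22*(-2) + l(u(-3), -5*6))**2 = (-22*(-2) + (4*(-3)**2 + 12*(-5*6) - (-5*6)*4*(-3)**2)/(-11 + 4*(-3)**2))**2 = (44 + (4*9 + 12*(-30) - 1*(-30)*4*9)/(-11 + 4*9))**2 = (44 + (36 - 360 - 1*(-30)*36)/(-11 + 36))**2 = (44 + (36 - 360 + 1080)/25)**2 = (44 + (1/25)*756)**2 = (44 + 756/25)**2 = (1856/25)**2 = 3444736/625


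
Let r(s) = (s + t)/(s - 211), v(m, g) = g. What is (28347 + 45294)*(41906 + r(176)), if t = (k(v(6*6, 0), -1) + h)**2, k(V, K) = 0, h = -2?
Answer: 21599347146/7 ≈ 3.0856e+9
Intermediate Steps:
t = 4 (t = (0 - 2)**2 = (-2)**2 = 4)
r(s) = (4 + s)/(-211 + s) (r(s) = (s + 4)/(s - 211) = (4 + s)/(-211 + s))
(28347 + 45294)*(41906 + r(176)) = (28347 + 45294)*(41906 + (4 + 176)/(-211 + 176)) = 73641*(41906 + 180/(-35)) = 73641*(41906 - 1/35*180) = 73641*(41906 - 36/7) = 73641*(293306/7) = 21599347146/7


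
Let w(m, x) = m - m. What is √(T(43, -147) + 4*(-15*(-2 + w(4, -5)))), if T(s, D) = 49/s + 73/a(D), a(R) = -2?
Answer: √625994/86 ≈ 9.2000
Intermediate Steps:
w(m, x) = 0
T(s, D) = -73/2 + 49/s (T(s, D) = 49/s + 73/(-2) = 49/s + 73*(-½) = 49/s - 73/2 = -73/2 + 49/s)
√(T(43, -147) + 4*(-15*(-2 + w(4, -5)))) = √((-73/2 + 49/43) + 4*(-15*(-2 + 0))) = √((-73/2 + 49*(1/43)) + 4*(-15*(-2))) = √((-73/2 + 49/43) + 4*30) = √(-3041/86 + 120) = √(7279/86) = √625994/86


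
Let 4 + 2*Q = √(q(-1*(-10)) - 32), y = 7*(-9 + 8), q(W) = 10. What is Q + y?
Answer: -9 + I*√22/2 ≈ -9.0 + 2.3452*I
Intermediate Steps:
y = -7 (y = 7*(-1) = -7)
Q = -2 + I*√22/2 (Q = -2 + √(10 - 32)/2 = -2 + √(-22)/2 = -2 + (I*√22)/2 = -2 + I*√22/2 ≈ -2.0 + 2.3452*I)
Q + y = (-2 + I*√22/2) - 7 = -9 + I*√22/2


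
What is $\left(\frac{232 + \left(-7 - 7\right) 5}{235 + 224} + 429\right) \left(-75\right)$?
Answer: $- \frac{547425}{17} \approx -32201.0$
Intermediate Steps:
$\left(\frac{232 + \left(-7 - 7\right) 5}{235 + 224} + 429\right) \left(-75\right) = \left(\frac{232 - 70}{459} + 429\right) \left(-75\right) = \left(\left(232 - 70\right) \frac{1}{459} + 429\right) \left(-75\right) = \left(162 \cdot \frac{1}{459} + 429\right) \left(-75\right) = \left(\frac{6}{17} + 429\right) \left(-75\right) = \frac{7299}{17} \left(-75\right) = - \frac{547425}{17}$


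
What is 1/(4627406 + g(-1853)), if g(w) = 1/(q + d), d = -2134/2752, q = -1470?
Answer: 2023787/9364884105146 ≈ 2.1610e-7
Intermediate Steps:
d = -1067/1376 (d = -2134*1/2752 = -1067/1376 ≈ -0.77544)
g(w) = -1376/2023787 (g(w) = 1/(-1470 - 1067/1376) = 1/(-2023787/1376) = -1376/2023787)
1/(4627406 + g(-1853)) = 1/(4627406 - 1376/2023787) = 1/(9364884105146/2023787) = 2023787/9364884105146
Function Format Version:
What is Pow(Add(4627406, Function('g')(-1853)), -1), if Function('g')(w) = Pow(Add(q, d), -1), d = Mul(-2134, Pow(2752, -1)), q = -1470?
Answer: Rational(2023787, 9364884105146) ≈ 2.1610e-7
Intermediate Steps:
d = Rational(-1067, 1376) (d = Mul(-2134, Rational(1, 2752)) = Rational(-1067, 1376) ≈ -0.77544)
Function('g')(w) = Rational(-1376, 2023787) (Function('g')(w) = Pow(Add(-1470, Rational(-1067, 1376)), -1) = Pow(Rational(-2023787, 1376), -1) = Rational(-1376, 2023787))
Pow(Add(4627406, Function('g')(-1853)), -1) = Pow(Add(4627406, Rational(-1376, 2023787)), -1) = Pow(Rational(9364884105146, 2023787), -1) = Rational(2023787, 9364884105146)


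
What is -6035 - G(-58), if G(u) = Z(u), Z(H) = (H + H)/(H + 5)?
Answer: -319971/53 ≈ -6037.2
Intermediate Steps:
Z(H) = 2*H/(5 + H) (Z(H) = (2*H)/(5 + H) = 2*H/(5 + H))
G(u) = 2*u/(5 + u)
-6035 - G(-58) = -6035 - 2*(-58)/(5 - 58) = -6035 - 2*(-58)/(-53) = -6035 - 2*(-58)*(-1)/53 = -6035 - 1*116/53 = -6035 - 116/53 = -319971/53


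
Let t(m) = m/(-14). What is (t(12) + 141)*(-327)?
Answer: -320787/7 ≈ -45827.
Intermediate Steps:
t(m) = -m/14 (t(m) = m*(-1/14) = -m/14)
(t(12) + 141)*(-327) = (-1/14*12 + 141)*(-327) = (-6/7 + 141)*(-327) = (981/7)*(-327) = -320787/7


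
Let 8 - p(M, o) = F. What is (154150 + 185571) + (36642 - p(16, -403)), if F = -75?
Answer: 376280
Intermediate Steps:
p(M, o) = 83 (p(M, o) = 8 - 1*(-75) = 8 + 75 = 83)
(154150 + 185571) + (36642 - p(16, -403)) = (154150 + 185571) + (36642 - 1*83) = 339721 + (36642 - 83) = 339721 + 36559 = 376280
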